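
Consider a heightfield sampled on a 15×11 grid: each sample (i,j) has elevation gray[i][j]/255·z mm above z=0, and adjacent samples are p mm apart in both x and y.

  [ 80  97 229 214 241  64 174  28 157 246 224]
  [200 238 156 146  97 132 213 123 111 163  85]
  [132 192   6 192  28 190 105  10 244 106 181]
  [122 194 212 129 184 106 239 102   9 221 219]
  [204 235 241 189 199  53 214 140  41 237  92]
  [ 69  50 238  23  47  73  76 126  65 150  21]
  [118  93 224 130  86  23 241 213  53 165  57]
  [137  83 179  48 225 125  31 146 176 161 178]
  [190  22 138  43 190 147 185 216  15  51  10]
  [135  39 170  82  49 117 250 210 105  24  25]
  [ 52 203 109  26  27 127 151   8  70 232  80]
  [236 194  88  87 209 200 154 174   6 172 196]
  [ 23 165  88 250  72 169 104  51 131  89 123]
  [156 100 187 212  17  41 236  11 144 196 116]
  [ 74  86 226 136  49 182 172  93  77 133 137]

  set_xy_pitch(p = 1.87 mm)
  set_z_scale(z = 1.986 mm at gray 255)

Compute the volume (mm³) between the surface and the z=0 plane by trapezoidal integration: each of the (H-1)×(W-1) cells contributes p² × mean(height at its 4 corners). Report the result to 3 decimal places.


height_mm = gray/255 × 1.986; cell vol = 1.87² × mean(4 corners)
unit = 1.87² × 1.986 / (4×255) = 0.00680867 mm³ per gray-sum
row 0: Σ corner-gray over 10 cells = 6247  → 42.5338
row 1: Σ corner-gray over 10 cells = 5502  → 37.4613
row 2: Σ corner-gray over 10 cells = 5592  → 38.0741
row 3: Σ corner-gray over 10 cells = 6527  → 44.4402
row 4: Σ corner-gray over 10 cells = 5180  → 35.2689
row 5: Σ corner-gray over 10 cells = 4417  → 30.0739
row 6: Σ corner-gray over 10 cells = 5294  → 36.0451
row 7: Σ corner-gray over 10 cells = 4877  → 33.2059
row 8: Σ corner-gray over 10 cells = 4466  → 30.4075
row 9: Σ corner-gray over 10 cells = 4290  → 29.2092
row 10: Σ corner-gray over 10 cells = 5038  → 34.3021
row 11: Σ corner-gray over 10 cells = 5384  → 36.6579
row 12: Σ corner-gray over 10 cells = 4944  → 33.6621
row 13: Σ corner-gray over 10 cells = 5079  → 34.5812
Σ rows: total corner-gray = 72837  → 495.9231 mm³

495.923


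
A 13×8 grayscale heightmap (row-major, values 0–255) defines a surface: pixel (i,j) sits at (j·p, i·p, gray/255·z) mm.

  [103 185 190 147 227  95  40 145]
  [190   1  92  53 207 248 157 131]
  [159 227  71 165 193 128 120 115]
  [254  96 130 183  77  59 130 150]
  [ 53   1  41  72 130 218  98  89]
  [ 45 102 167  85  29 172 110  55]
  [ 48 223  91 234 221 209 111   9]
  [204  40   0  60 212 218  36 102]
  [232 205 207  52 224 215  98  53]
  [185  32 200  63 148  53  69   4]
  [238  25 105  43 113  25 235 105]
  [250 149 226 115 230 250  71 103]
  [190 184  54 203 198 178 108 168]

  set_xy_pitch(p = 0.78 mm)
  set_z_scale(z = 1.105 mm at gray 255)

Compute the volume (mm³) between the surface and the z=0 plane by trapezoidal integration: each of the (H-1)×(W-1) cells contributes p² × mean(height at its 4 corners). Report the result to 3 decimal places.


height_mm = gray/255 × 1.105; cell vol = 0.78² × mean(4 corners)
unit = 0.78² × 1.105 / (4×255) = 0.0006591 mm³ per gray-sum
row 0: Σ corner-gray over 7 cells = 3853  → 2.5395
row 1: Σ corner-gray over 7 cells = 3919  → 2.5830
row 2: Σ corner-gray over 7 cells = 3836  → 2.5283
row 3: Σ corner-gray over 7 cells = 3016  → 1.9878
row 4: Σ corner-gray over 7 cells = 2692  → 1.7743
row 5: Σ corner-gray over 7 cells = 3665  → 2.4156
row 6: Σ corner-gray over 7 cells = 3673  → 2.4209
row 7: Σ corner-gray over 7 cells = 3725  → 2.4551
row 8: Σ corner-gray over 7 cells = 3606  → 2.3767
row 9: Σ corner-gray over 7 cells = 2754  → 1.8152
row 10: Σ corner-gray over 7 cells = 3870  → 2.5507
row 11: Σ corner-gray over 7 cells = 4643  → 3.0602
Σ rows: total corner-gray = 43252  → 28.5074 mm³

28.507


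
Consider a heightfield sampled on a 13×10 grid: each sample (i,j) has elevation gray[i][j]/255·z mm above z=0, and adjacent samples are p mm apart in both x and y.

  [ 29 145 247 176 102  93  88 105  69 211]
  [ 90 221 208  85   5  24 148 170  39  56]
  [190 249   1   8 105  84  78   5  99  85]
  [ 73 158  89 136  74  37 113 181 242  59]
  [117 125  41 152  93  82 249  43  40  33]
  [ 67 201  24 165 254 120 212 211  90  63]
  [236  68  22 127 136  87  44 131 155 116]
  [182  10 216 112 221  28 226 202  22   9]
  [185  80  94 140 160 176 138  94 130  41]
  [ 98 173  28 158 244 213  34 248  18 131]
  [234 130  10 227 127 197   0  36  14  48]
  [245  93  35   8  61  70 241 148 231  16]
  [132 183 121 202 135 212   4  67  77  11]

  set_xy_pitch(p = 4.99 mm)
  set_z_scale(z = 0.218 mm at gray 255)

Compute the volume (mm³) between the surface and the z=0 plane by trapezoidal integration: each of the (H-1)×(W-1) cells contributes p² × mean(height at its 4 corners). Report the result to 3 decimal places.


height_mm = gray/255 × 0.218; cell vol = 4.99² × mean(4 corners)
unit = 4.99² × 0.218 / (4×255) = 0.00532179 mm³ per gray-sum
row 0: Σ corner-gray over 9 cells = 4236  → 22.5431
row 1: Σ corner-gray over 9 cells = 3479  → 18.5145
row 2: Σ corner-gray over 9 cells = 3725  → 19.8237
row 3: Σ corner-gray over 9 cells = 3992  → 21.2446
row 4: Σ corner-gray over 9 cells = 4484  → 23.8629
row 5: Σ corner-gray over 9 cells = 4576  → 24.3525
row 6: Σ corner-gray over 9 cells = 4157  → 22.1227
row 7: Σ corner-gray over 9 cells = 4515  → 24.0279
row 8: Σ corner-gray over 9 cells = 4711  → 25.0709
row 9: Σ corner-gray over 9 cells = 4225  → 22.4845
row 10: Σ corner-gray over 9 cells = 3799  → 20.2175
row 11: Σ corner-gray over 9 cells = 4180  → 22.2451
Σ rows: total corner-gray = 50079  → 266.5097 mm³

266.510


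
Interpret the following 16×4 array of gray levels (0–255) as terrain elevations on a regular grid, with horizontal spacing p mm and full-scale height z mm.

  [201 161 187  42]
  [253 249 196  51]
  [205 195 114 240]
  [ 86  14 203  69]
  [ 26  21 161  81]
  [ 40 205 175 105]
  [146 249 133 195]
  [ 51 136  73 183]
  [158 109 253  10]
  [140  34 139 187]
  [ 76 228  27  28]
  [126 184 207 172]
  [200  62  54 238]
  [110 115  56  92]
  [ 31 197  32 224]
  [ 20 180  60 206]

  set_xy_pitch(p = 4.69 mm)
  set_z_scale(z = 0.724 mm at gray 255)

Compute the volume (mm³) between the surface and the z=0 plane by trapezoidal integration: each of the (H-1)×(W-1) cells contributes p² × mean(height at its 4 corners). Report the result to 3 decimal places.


374.320

height_mm = gray/255 × 0.724; cell vol = 4.69² × mean(4 corners)
unit = 4.69² × 0.724 / (4×255) = 0.0156129 mm³ per gray-sum
row 0: Σ corner-gray over 3 cells = 2133  → 33.3024
row 1: Σ corner-gray over 3 cells = 2257  → 35.2384
row 2: Σ corner-gray over 3 cells = 1652  → 25.7925
row 3: Σ corner-gray over 3 cells = 1060  → 16.5497
row 4: Σ corner-gray over 3 cells = 1376  → 21.4834
row 5: Σ corner-gray over 3 cells = 2010  → 31.3820
row 6: Σ corner-gray over 3 cells = 1757  → 27.4319
row 7: Σ corner-gray over 3 cells = 1544  → 24.1063
row 8: Σ corner-gray over 3 cells = 1565  → 24.4342
row 9: Σ corner-gray over 3 cells = 1287  → 20.0938
row 10: Σ corner-gray over 3 cells = 1694  → 26.4483
row 11: Σ corner-gray over 3 cells = 1750  → 27.3226
row 12: Σ corner-gray over 3 cells = 1214  → 18.9541
row 13: Σ corner-gray over 3 cells = 1257  → 19.6254
row 14: Σ corner-gray over 3 cells = 1419  → 22.1547
Σ rows: total corner-gray = 23975  → 374.3197 mm³


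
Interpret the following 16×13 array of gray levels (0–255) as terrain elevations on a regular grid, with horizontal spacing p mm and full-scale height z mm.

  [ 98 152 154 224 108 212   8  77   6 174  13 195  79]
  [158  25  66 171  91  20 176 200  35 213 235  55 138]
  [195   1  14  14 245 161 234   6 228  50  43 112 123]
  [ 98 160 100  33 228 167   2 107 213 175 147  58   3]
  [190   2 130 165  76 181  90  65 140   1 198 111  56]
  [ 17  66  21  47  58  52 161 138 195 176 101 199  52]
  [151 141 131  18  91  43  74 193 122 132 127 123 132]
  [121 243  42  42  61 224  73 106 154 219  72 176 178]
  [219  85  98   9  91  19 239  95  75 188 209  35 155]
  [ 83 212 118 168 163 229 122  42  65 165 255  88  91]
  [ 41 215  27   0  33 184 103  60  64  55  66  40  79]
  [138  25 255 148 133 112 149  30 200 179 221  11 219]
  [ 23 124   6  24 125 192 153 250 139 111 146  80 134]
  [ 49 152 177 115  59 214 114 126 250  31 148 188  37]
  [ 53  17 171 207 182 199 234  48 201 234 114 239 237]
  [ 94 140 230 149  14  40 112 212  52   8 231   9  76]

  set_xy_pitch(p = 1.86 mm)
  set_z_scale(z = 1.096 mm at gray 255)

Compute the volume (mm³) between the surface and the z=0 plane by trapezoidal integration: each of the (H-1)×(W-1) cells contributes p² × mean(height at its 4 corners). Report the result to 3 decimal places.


320.389

height_mm = gray/255 × 1.096; cell vol = 1.86² × mean(4 corners)
unit = 1.86² × 1.096 / (4×255) = 0.00371737 mm³ per gray-sum
row 0: Σ corner-gray over 12 cells = 5693  → 21.1630
row 1: Σ corner-gray over 12 cells = 5404  → 20.0887
row 2: Σ corner-gray over 12 cells = 5415  → 20.1296
row 3: Σ corner-gray over 12 cells = 5445  → 20.2411
row 4: Σ corner-gray over 12 cells = 5061  → 18.8136
row 5: Σ corner-gray over 12 cells = 5170  → 19.2188
row 6: Σ corner-gray over 12 cells = 5796  → 21.5459
row 7: Σ corner-gray over 12 cells = 5783  → 21.4976
row 8: Σ corner-gray over 12 cells = 6088  → 22.6314
row 9: Σ corner-gray over 12 cells = 5242  → 19.4865
row 10: Σ corner-gray over 12 cells = 5097  → 18.9475
row 11: Σ corner-gray over 12 cells = 6140  → 22.8247
row 12: Σ corner-gray over 12 cells = 6091  → 22.6425
row 13: Σ corner-gray over 12 cells = 7216  → 26.8246
row 14: Σ corner-gray over 12 cells = 6546  → 24.3339
Σ rows: total corner-gray = 86187  → 320.3893 mm³


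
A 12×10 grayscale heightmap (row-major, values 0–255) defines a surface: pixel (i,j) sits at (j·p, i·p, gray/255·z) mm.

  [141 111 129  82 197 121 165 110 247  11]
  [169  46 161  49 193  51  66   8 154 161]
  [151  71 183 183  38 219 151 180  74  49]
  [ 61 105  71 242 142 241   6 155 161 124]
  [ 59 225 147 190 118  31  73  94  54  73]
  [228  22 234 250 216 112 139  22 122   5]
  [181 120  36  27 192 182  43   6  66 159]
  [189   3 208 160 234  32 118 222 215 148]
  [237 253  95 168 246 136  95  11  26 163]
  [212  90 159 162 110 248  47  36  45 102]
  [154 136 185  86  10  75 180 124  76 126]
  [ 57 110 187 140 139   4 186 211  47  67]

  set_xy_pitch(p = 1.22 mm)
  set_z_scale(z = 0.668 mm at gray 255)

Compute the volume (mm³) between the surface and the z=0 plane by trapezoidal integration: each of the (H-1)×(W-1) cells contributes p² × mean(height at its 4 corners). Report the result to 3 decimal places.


height_mm = gray/255 × 0.668; cell vol = 1.22² × mean(4 corners)
unit = 1.22² × 0.668 / (4×255) = 0.000974756 mm³ per gray-sum
row 0: Σ corner-gray over 9 cells = 4262  → 4.1544
row 1: Σ corner-gray over 9 cells = 4184  → 4.0784
row 2: Σ corner-gray over 9 cells = 4829  → 4.7071
row 3: Σ corner-gray over 9 cells = 4427  → 4.3152
row 4: Σ corner-gray over 9 cells = 4463  → 4.3503
row 5: Σ corner-gray over 9 cells = 4151  → 4.0462
row 6: Σ corner-gray over 9 cells = 4405  → 4.2938
row 7: Σ corner-gray over 9 cells = 5181  → 5.0502
row 8: Σ corner-gray over 9 cells = 4568  → 4.4527
row 9: Σ corner-gray over 9 cells = 4132  → 4.0277
row 10: Σ corner-gray over 9 cells = 4196  → 4.0901
Σ rows: total corner-gray = 48798  → 47.5661 mm³

47.566


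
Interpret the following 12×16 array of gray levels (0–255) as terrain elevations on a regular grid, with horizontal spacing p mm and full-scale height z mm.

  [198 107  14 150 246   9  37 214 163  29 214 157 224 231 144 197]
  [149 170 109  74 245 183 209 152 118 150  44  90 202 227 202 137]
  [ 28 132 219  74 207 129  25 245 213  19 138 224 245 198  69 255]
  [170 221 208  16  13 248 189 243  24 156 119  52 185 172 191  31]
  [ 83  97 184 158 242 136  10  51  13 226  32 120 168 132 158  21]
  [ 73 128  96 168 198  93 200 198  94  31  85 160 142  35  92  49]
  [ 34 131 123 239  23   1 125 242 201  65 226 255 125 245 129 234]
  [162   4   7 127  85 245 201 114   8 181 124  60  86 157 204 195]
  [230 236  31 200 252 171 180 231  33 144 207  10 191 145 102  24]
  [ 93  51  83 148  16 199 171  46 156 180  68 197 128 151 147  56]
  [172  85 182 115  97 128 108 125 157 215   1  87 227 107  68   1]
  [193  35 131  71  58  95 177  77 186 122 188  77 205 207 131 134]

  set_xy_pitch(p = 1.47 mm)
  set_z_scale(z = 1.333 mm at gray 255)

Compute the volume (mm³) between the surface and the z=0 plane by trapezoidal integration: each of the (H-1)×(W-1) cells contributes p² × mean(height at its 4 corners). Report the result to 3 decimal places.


251.150

height_mm = gray/255 × 1.333; cell vol = 1.47² × mean(4 corners)
unit = 1.47² × 1.333 / (4×255) = 0.002824 mm³ per gray-sum
row 0: Σ corner-gray over 15 cells = 8909  → 25.1590
row 1: Σ corner-gray over 15 cells = 9193  → 25.9610
row 2: Σ corner-gray over 15 cells = 8832  → 24.9416
row 3: Σ corner-gray over 15 cells = 7833  → 22.1204
row 4: Σ corner-gray over 15 cells = 7120  → 20.1069
row 5: Σ corner-gray over 15 cells = 8090  → 22.8462
row 6: Σ corner-gray over 15 cells = 8091  → 22.8490
row 7: Σ corner-gray over 15 cells = 8083  → 22.8264
row 8: Σ corner-gray over 15 cells = 8151  → 23.0184
row 9: Σ corner-gray over 15 cells = 7208  → 20.3554
row 10: Σ corner-gray over 15 cells = 7424  → 20.9654
Σ rows: total corner-gray = 88934  → 251.1496 mm³


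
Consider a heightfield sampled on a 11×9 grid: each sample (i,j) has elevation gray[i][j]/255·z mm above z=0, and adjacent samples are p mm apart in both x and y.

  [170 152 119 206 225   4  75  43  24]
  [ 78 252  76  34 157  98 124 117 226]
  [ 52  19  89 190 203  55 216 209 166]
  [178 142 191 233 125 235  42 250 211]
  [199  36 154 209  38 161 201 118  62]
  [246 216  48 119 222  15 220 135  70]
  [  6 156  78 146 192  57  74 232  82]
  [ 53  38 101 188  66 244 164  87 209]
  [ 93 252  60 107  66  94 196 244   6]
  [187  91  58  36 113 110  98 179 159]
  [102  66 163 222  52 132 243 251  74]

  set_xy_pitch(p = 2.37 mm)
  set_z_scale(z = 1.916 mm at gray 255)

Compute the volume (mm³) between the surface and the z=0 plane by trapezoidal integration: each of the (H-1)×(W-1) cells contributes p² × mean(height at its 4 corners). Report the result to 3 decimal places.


451.011

height_mm = gray/255 × 1.916; cell vol = 2.37² × mean(4 corners)
unit = 2.37² × 1.916 / (4×255) = 0.010551 mm³ per gray-sum
row 0: Σ corner-gray over 8 cells = 3862  → 40.7478
row 1: Σ corner-gray over 8 cells = 4200  → 44.3140
row 2: Σ corner-gray over 8 cells = 5005  → 52.8076
row 3: Σ corner-gray over 8 cells = 4920  → 51.9107
row 4: Σ corner-gray over 8 cells = 4361  → 46.0127
row 5: Σ corner-gray over 8 cells = 4224  → 44.5673
row 6: Σ corner-gray over 8 cells = 3996  → 42.1616
row 7: Σ corner-gray over 8 cells = 4175  → 44.0503
row 8: Σ corner-gray over 8 cells = 3853  → 40.6529
row 9: Σ corner-gray over 8 cells = 4150  → 43.7865
Σ rows: total corner-gray = 42746  → 451.0114 mm³


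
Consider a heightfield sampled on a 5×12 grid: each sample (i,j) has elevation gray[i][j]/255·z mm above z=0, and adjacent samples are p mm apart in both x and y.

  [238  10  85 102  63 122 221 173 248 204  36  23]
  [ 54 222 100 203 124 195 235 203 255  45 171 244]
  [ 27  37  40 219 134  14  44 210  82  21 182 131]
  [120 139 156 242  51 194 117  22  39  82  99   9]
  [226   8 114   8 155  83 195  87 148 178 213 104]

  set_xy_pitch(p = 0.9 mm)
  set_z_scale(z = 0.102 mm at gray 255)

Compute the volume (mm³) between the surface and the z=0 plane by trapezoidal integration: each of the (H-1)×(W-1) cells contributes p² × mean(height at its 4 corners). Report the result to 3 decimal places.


1.796

height_mm = gray/255 × 0.102; cell vol = 0.9² × mean(4 corners)
unit = 0.9² × 0.102 / (4×255) = 8.1e-05 mm³ per gray-sum
row 0: Σ corner-gray over 11 cells = 6593  → 0.5340
row 1: Σ corner-gray over 11 cells = 5928  → 0.4802
row 2: Σ corner-gray over 11 cells = 4535  → 0.3673
row 3: Σ corner-gray over 11 cells = 5119  → 0.4146
Σ rows: total corner-gray = 22175  → 1.7962 mm³


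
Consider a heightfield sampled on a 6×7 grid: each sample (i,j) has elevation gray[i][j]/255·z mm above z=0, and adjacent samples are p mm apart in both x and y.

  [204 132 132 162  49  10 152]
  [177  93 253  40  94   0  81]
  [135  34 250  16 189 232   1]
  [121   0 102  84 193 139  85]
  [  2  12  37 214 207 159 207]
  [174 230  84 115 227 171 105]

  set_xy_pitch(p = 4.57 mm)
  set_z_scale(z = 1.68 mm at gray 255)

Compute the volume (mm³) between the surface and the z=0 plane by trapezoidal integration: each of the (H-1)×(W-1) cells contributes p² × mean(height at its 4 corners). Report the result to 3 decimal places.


height_mm = gray/255 × 1.68; cell vol = 4.57² × mean(4 corners)
unit = 4.57² × 1.68 / (4×255) = 0.0343987 mm³ per gray-sum
row 0: Σ corner-gray over 6 cells = 2544  → 87.5102
row 1: Σ corner-gray over 6 cells = 2796  → 96.1787
row 2: Σ corner-gray over 6 cells = 2820  → 97.0042
row 3: Σ corner-gray over 6 cells = 2709  → 93.1860
row 4: Σ corner-gray over 6 cells = 3400  → 116.9554
Σ rows: total corner-gray = 14269  → 490.8345 mm³

490.834


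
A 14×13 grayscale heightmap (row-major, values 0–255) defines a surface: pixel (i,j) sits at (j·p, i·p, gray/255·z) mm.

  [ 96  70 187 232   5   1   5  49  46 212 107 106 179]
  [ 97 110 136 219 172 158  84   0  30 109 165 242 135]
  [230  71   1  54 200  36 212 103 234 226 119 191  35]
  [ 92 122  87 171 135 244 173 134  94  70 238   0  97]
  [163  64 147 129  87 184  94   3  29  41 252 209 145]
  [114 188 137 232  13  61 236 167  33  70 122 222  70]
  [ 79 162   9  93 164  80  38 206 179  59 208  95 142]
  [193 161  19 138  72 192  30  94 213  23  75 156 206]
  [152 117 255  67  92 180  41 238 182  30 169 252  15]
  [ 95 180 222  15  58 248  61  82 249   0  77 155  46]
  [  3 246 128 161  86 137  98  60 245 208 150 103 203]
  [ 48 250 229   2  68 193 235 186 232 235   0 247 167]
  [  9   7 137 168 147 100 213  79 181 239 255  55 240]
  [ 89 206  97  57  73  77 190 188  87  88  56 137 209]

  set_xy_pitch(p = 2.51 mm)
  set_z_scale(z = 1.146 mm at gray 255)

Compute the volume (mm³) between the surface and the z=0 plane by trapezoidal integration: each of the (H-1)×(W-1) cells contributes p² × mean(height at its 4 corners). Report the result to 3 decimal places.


573.212

height_mm = gray/255 × 1.146; cell vol = 2.51² × mean(4 corners)
unit = 2.51² × 1.146 / (4×255) = 0.00707835 mm³ per gray-sum
row 0: Σ corner-gray over 12 cells = 5397  → 38.2018
row 1: Σ corner-gray over 12 cells = 6241  → 44.1760
row 2: Σ corner-gray over 12 cells = 6284  → 44.4803
row 3: Σ corner-gray over 12 cells = 5911  → 41.8401
row 4: Σ corner-gray over 12 cells = 5932  → 41.9888
row 5: Σ corner-gray over 12 cells = 5953  → 42.1374
row 6: Σ corner-gray over 12 cells = 5552  → 39.2990
row 7: Σ corner-gray over 12 cells = 6158  → 43.5885
row 8: Σ corner-gray over 12 cells = 6248  → 44.2255
row 9: Σ corner-gray over 12 cells = 6285  → 44.4874
row 10: Σ corner-gray over 12 cells = 7419  → 52.5143
row 11: Σ corner-gray over 12 cells = 7380  → 52.2382
row 12: Σ corner-gray over 12 cells = 6221  → 44.0344
Σ rows: total corner-gray = 80981  → 573.2117 mm³


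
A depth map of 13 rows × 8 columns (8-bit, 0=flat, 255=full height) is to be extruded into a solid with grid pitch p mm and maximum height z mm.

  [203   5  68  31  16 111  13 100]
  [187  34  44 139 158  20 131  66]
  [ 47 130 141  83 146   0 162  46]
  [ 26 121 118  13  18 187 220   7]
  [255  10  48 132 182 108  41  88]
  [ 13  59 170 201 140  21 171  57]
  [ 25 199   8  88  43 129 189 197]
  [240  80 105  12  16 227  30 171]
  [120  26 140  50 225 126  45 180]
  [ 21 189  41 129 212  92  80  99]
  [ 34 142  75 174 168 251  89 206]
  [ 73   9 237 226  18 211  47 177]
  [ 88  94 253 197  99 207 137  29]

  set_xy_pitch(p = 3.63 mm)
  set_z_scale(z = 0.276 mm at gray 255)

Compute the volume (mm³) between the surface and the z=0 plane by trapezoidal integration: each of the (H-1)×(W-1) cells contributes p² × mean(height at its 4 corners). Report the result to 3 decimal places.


height_mm = gray/255 × 0.276; cell vol = 3.63² × mean(4 corners)
unit = 3.63² × 0.276 / (4×255) = 0.00356551 mm³ per gray-sum
row 0: Σ corner-gray over 7 cells = 2096  → 7.4733
row 1: Σ corner-gray over 7 cells = 2722  → 9.7053
row 2: Σ corner-gray over 7 cells = 2804  → 9.9977
row 3: Σ corner-gray over 7 cells = 2772  → 9.8836
row 4: Σ corner-gray over 7 cells = 2979  → 10.6217
row 5: Σ corner-gray over 7 cells = 3128  → 11.1529
row 6: Σ corner-gray over 7 cells = 2885  → 10.2865
row 7: Σ corner-gray over 7 cells = 2875  → 10.2509
row 8: Σ corner-gray over 7 cells = 3130  → 11.1601
row 9: Σ corner-gray over 7 cells = 3644  → 12.9927
row 10: Σ corner-gray over 7 cells = 3784  → 13.4919
row 11: Σ corner-gray over 7 cells = 3837  → 13.6809
Σ rows: total corner-gray = 36656  → 130.6975 mm³

130.697


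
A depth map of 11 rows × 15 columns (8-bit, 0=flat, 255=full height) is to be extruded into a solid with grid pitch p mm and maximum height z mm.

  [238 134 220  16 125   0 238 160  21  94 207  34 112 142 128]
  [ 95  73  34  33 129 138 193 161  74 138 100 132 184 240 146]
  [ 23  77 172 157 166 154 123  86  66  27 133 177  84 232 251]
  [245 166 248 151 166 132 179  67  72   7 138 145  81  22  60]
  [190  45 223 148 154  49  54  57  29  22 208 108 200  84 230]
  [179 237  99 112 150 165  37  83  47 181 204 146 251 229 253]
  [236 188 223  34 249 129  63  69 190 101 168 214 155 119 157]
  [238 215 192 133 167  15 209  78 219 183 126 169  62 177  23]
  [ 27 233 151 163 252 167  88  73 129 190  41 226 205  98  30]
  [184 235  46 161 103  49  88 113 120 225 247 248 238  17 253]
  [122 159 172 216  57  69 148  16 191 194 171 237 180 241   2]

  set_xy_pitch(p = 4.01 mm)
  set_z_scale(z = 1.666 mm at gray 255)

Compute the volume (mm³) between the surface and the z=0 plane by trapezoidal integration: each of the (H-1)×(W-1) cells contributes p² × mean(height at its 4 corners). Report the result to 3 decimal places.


height_mm = gray/255 × 1.666; cell vol = 4.01² × mean(4 corners)
unit = 4.01² × 1.666 / (4×255) = 0.0262642 mm³ per gray-sum
row 0: Σ corner-gray over 14 cells = 6871  → 180.4611
row 1: Σ corner-gray over 14 cells = 7081  → 185.9765
row 2: Σ corner-gray over 14 cells = 7035  → 184.7684
row 3: Σ corner-gray over 14 cells = 6635  → 174.2627
row 4: Σ corner-gray over 14 cells = 7496  → 196.8762
row 5: Σ corner-gray over 14 cells = 8511  → 223.5343
row 6: Σ corner-gray over 14 cells = 8348  → 219.2532
row 7: Σ corner-gray over 14 cells = 8240  → 216.4167
row 8: Σ corner-gray over 14 cells = 8306  → 218.1501
row 9: Σ corner-gray over 14 cells = 8443  → 221.7483
Σ rows: total corner-gray = 76966  → 2021.4476 mm³

2021.448


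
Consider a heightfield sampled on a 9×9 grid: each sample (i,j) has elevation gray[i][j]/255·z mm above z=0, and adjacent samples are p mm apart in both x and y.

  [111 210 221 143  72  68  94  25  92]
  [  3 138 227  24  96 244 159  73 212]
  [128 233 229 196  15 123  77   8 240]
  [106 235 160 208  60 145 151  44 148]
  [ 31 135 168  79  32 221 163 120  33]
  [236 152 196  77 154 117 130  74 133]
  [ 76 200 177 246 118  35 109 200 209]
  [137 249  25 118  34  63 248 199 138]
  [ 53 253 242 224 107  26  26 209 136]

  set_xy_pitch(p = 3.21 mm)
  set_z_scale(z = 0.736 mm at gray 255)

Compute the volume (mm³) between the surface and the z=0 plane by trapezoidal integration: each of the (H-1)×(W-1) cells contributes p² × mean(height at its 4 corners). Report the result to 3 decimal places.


height_mm = gray/255 × 0.736; cell vol = 3.21² × mean(4 corners)
unit = 3.21² × 0.736 / (4×255) = 0.00743512 mm³ per gray-sum
row 0: Σ corner-gray over 8 cells = 4006  → 29.7851
row 1: Σ corner-gray over 8 cells = 4267  → 31.7256
row 2: Σ corner-gray over 8 cells = 4390  → 32.6402
row 3: Σ corner-gray over 8 cells = 4160  → 30.9301
row 4: Σ corner-gray over 8 cells = 4069  → 30.2535
row 5: Σ corner-gray over 8 cells = 4624  → 34.3800
row 6: Σ corner-gray over 8 cells = 4602  → 34.2164
row 7: Σ corner-gray over 8 cells = 4510  → 33.5324
Σ rows: total corner-gray = 34628  → 257.4632 mm³

257.463


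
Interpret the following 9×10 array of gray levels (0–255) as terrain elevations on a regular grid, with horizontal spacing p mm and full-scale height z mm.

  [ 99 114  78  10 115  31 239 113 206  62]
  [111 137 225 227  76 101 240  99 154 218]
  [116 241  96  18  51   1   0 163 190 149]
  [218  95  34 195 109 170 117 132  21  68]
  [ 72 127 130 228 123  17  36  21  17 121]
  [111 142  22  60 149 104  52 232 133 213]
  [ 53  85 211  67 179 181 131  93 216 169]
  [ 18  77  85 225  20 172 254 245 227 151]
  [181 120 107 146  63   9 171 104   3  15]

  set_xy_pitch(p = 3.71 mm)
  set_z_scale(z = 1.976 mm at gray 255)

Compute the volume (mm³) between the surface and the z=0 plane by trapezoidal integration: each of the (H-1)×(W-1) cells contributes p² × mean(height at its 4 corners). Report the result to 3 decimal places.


933.340

height_mm = gray/255 × 1.976; cell vol = 3.71² × mean(4 corners)
unit = 3.71² × 1.976 / (4×255) = 0.0266646 mm³ per gray-sum
row 0: Σ corner-gray over 9 cells = 4820  → 128.5232
row 1: Σ corner-gray over 9 cells = 4632  → 123.5103
row 2: Σ corner-gray over 9 cells = 3817  → 101.7787
row 3: Σ corner-gray over 9 cells = 3623  → 96.6057
row 4: Σ corner-gray over 9 cells = 3703  → 98.7389
row 5: Σ corner-gray over 9 cells = 4660  → 124.2569
row 6: Σ corner-gray over 9 cells = 5327  → 142.0422
row 7: Σ corner-gray over 9 cells = 4421  → 117.8841
Σ rows: total corner-gray = 35003  → 933.3400 mm³


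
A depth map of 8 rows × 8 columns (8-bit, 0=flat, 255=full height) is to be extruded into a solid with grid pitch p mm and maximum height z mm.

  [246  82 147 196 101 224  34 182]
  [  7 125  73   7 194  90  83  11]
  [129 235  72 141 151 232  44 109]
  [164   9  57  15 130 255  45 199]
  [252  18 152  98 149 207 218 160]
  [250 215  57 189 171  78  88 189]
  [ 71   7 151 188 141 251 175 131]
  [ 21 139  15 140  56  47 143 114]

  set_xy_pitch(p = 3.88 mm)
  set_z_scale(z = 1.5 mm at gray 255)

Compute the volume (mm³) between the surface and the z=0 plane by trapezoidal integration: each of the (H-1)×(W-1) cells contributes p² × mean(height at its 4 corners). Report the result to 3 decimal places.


height_mm = gray/255 × 1.5; cell vol = 3.88² × mean(4 corners)
unit = 3.88² × 1.5 / (4×255) = 0.0221388 mm³ per gray-sum
row 0: Σ corner-gray over 7 cells = 3158  → 69.9144
row 1: Σ corner-gray over 7 cells = 3150  → 69.7373
row 2: Σ corner-gray over 7 cells = 3373  → 74.6743
row 3: Σ corner-gray over 7 cells = 3481  → 77.0652
row 4: Σ corner-gray over 7 cells = 4131  → 91.4555
row 5: Σ corner-gray over 7 cells = 4063  → 89.9500
row 6: Σ corner-gray over 7 cells = 3243  → 71.7962
Σ rows: total corner-gray = 24599  → 544.5929 mm³

544.593


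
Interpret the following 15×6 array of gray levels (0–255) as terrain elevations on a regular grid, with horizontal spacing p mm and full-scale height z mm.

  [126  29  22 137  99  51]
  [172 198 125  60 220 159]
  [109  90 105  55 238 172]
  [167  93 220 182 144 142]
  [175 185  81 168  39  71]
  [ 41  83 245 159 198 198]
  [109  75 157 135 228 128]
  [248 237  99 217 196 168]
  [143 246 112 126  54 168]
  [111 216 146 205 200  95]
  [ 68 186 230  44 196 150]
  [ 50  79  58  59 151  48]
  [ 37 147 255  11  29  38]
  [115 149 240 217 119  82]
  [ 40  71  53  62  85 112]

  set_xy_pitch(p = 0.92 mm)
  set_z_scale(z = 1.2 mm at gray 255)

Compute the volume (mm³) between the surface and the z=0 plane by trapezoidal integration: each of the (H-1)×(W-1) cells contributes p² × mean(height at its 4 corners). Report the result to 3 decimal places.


38.438

height_mm = gray/255 × 1.2; cell vol = 0.92² × mean(4 corners)
unit = 0.92² × 1.2 / (4×255) = 0.000995765 mm³ per gray-sum
row 0: Σ corner-gray over 5 cells = 2288  → 2.2783
row 1: Σ corner-gray over 5 cells = 2794  → 2.7822
row 2: Σ corner-gray over 5 cells = 2844  → 2.8320
row 3: Σ corner-gray over 5 cells = 2779  → 2.7672
row 4: Σ corner-gray over 5 cells = 2801  → 2.7891
row 5: Σ corner-gray over 5 cells = 3036  → 3.0231
row 6: Σ corner-gray over 5 cells = 3341  → 3.3268
row 7: Σ corner-gray over 5 cells = 3301  → 3.2870
row 8: Σ corner-gray over 5 cells = 3127  → 3.1138
row 9: Σ corner-gray over 5 cells = 3270  → 3.2562
row 10: Σ corner-gray over 5 cells = 2322  → 2.3122
row 11: Σ corner-gray over 5 cells = 1751  → 1.7436
row 12: Σ corner-gray over 5 cells = 2606  → 2.5950
row 13: Σ corner-gray over 5 cells = 2341  → 2.3311
Σ rows: total corner-gray = 38601  → 38.4375 mm³


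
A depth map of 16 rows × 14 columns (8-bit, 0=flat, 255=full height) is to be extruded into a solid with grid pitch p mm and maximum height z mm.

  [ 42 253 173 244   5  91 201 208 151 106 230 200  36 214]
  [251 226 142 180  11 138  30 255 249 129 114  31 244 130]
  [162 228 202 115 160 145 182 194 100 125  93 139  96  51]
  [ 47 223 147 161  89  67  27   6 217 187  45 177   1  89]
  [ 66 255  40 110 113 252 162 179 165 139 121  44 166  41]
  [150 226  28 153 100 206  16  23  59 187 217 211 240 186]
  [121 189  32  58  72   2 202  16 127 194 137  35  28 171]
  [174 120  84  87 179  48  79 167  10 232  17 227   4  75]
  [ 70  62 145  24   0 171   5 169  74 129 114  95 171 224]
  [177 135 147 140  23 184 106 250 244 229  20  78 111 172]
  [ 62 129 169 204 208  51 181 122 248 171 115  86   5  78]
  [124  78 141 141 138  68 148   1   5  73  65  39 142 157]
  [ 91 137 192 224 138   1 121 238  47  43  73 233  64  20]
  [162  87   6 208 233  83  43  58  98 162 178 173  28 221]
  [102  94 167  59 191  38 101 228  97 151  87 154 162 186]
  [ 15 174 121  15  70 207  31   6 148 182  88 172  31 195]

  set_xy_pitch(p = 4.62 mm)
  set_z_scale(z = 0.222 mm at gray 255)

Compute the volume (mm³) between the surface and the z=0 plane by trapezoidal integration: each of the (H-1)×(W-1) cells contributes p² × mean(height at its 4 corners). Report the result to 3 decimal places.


446.939

height_mm = gray/255 × 0.222; cell vol = 4.62² × mean(4 corners)
unit = 4.62² × 0.222 / (4×255) = 0.00464555 mm³ per gray-sum
row 0: Σ corner-gray over 13 cells = 7931  → 36.8438
row 1: Σ corner-gray over 13 cells = 7650  → 35.5384
row 2: Σ corner-gray over 13 cells = 6601  → 30.6652
row 3: Σ corner-gray over 13 cells = 6429  → 29.8662
row 4: Σ corner-gray over 13 cells = 7267  → 33.7592
row 5: Σ corner-gray over 13 cells = 6144  → 28.5422
row 6: Σ corner-gray over 13 cells = 5233  → 24.3101
row 7: Σ corner-gray over 13 cells = 5369  → 24.9419
row 8: Σ corner-gray over 13 cells = 6295  → 29.2437
row 9: Σ corner-gray over 13 cells = 7201  → 33.4526
row 10: Σ corner-gray over 13 cells = 5877  → 27.3019
row 11: Σ corner-gray over 13 cells = 5492  → 25.5133
row 12: Σ corner-gray over 13 cells = 6230  → 28.9418
row 13: Σ corner-gray over 13 cells = 6443  → 29.9313
row 14: Σ corner-gray over 13 cells = 6046  → 28.0870
Σ rows: total corner-gray = 96208  → 446.9387 mm³


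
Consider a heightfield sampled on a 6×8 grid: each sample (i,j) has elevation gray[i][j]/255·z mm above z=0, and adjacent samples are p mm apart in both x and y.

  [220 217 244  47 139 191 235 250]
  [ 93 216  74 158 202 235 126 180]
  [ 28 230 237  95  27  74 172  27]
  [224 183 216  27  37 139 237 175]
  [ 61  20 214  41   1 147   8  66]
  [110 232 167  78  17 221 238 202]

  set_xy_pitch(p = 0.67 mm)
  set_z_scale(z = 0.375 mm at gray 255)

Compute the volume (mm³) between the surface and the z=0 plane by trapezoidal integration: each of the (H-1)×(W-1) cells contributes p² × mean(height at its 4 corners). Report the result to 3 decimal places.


height_mm = gray/255 × 0.375; cell vol = 0.67² × mean(4 corners)
unit = 0.67² × 0.375 / (4×255) = 0.000165037 mm³ per gray-sum
row 0: Σ corner-gray over 7 cells = 4911  → 0.8105
row 1: Σ corner-gray over 7 cells = 4020  → 0.6634
row 2: Σ corner-gray over 7 cells = 3802  → 0.6275
row 3: Σ corner-gray over 7 cells = 3066  → 0.5060
row 4: Σ corner-gray over 7 cells = 3207  → 0.5293
Σ rows: total corner-gray = 19006  → 3.1367 mm³

3.137


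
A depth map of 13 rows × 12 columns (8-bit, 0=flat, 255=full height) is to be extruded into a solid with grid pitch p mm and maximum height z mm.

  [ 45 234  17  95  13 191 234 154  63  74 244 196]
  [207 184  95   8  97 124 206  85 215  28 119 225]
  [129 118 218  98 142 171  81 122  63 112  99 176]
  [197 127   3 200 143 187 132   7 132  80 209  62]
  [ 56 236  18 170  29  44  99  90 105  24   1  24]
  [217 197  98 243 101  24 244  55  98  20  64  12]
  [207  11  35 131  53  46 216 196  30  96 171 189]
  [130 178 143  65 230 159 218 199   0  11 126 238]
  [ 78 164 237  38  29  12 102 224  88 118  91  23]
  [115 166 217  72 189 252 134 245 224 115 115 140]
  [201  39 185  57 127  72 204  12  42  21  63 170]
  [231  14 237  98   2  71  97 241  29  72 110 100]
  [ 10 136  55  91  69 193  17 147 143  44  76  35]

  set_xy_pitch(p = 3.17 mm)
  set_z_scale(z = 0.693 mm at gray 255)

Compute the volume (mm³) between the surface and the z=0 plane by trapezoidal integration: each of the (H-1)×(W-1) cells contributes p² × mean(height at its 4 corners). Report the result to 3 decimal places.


417.396

height_mm = gray/255 × 0.693; cell vol = 3.17² × mean(4 corners)
unit = 3.17² × 0.693 / (4×255) = 0.00682734 mm³ per gray-sum
row 0: Σ corner-gray over 11 cells = 5633  → 38.4584
row 1: Σ corner-gray over 11 cells = 5507  → 37.5982
row 2: Σ corner-gray over 11 cells = 5452  → 37.2227
row 3: Σ corner-gray over 11 cells = 4411  → 30.1154
row 4: Σ corner-gray over 11 cells = 4229  → 28.8728
row 5: Σ corner-gray over 11 cells = 4883  → 33.3379
row 6: Σ corner-gray over 11 cells = 5392  → 36.8130
row 7: Σ corner-gray over 11 cells = 5333  → 36.4102
row 8: Σ corner-gray over 11 cells = 6020  → 41.1006
row 9: Σ corner-gray over 11 cells = 5728  → 39.1070
row 10: Σ corner-gray over 11 cells = 4288  → 29.2756
row 11: Σ corner-gray over 11 cells = 4260  → 29.0845
Σ rows: total corner-gray = 61136  → 417.3963 mm³


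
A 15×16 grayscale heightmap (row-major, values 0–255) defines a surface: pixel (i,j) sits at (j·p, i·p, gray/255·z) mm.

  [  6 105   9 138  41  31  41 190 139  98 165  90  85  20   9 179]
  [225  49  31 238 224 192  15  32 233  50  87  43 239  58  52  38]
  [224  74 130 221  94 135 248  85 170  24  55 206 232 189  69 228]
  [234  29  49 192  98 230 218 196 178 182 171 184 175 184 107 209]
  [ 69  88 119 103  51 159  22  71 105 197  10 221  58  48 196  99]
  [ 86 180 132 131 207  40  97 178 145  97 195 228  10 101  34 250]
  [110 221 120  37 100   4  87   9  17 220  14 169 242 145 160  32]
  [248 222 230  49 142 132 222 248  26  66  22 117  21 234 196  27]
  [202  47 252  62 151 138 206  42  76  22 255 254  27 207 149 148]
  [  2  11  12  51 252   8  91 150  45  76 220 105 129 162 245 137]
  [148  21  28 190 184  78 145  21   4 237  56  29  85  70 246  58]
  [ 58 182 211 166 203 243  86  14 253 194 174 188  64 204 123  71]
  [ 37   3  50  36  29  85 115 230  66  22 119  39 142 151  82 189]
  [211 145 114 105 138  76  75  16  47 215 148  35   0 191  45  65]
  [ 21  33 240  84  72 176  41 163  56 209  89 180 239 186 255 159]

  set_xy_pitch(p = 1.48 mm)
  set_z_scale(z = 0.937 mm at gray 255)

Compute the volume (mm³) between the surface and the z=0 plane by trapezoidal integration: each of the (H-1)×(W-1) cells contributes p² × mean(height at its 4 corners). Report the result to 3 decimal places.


height_mm = gray/255 × 0.937; cell vol = 1.48² × mean(4 corners)
unit = 1.48² × 0.937 / (4×255) = 0.00201216 mm³ per gray-sum
row 0: Σ corner-gray over 15 cells = 5856  → 11.7832
row 1: Σ corner-gray over 15 cells = 7665  → 15.4232
row 2: Σ corner-gray over 15 cells = 9145  → 18.4012
row 3: Σ corner-gray over 15 cells = 7893  → 15.8820
row 4: Σ corner-gray over 15 cells = 6950  → 13.9845
row 5: Σ corner-gray over 15 cells = 7118  → 14.3226
row 6: Σ corner-gray over 15 cells = 7361  → 14.8115
row 7: Σ corner-gray over 15 cells = 8255  → 16.6104
row 8: Σ corner-gray over 15 cells = 7379  → 14.8477
row 9: Σ corner-gray over 15 cells = 6247  → 12.5700
row 10: Σ corner-gray over 15 cells = 7733  → 15.5600
row 11: Σ corner-gray over 15 cells = 7303  → 14.6948
row 12: Σ corner-gray over 15 cells = 5540  → 11.1474
row 13: Σ corner-gray over 15 cells = 7202  → 14.4916
Σ rows: total corner-gray = 101647  → 204.5302 mm³

204.530


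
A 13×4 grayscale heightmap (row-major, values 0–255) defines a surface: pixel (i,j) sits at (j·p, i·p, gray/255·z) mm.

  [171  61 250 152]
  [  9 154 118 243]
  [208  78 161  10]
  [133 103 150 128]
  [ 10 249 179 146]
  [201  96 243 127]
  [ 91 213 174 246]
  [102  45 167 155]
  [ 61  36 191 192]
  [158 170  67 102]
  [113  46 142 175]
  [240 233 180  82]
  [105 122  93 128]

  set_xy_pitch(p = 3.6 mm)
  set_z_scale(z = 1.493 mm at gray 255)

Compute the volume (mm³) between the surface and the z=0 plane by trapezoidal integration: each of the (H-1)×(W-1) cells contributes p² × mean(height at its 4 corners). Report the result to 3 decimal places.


height_mm = gray/255 × 1.493; cell vol = 3.6² × mean(4 corners)
unit = 3.6² × 1.493 / (4×255) = 0.0189699 mm³ per gray-sum
row 0: Σ corner-gray over 3 cells = 1741  → 33.0266
row 1: Σ corner-gray over 3 cells = 1492  → 28.3031
row 2: Σ corner-gray over 3 cells = 1463  → 27.7529
row 3: Σ corner-gray over 3 cells = 1779  → 33.7474
row 4: Σ corner-gray over 3 cells = 2018  → 38.2812
row 5: Σ corner-gray over 3 cells = 2117  → 40.1592
row 6: Σ corner-gray over 3 cells = 1792  → 33.9940
row 7: Σ corner-gray over 3 cells = 1388  → 26.3302
row 8: Σ corner-gray over 3 cells = 1441  → 27.3356
row 9: Σ corner-gray over 3 cells = 1398  → 26.5199
row 10: Σ corner-gray over 3 cells = 1812  → 34.3734
row 11: Σ corner-gray over 3 cells = 1811  → 34.3545
Σ rows: total corner-gray = 20252  → 384.1781 mm³

384.178


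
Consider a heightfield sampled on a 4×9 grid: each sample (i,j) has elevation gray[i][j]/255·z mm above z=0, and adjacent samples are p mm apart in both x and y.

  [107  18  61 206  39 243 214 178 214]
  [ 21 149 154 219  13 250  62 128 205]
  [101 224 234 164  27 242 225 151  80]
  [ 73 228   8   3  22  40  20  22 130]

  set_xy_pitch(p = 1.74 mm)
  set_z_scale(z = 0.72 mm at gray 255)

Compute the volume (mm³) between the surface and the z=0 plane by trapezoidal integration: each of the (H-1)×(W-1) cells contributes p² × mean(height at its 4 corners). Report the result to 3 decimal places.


27.590

height_mm = gray/255 × 0.72; cell vol = 1.74² × mean(4 corners)
unit = 1.74² × 0.72 / (4×255) = 0.00213713 mm³ per gray-sum
row 0: Σ corner-gray over 8 cells = 4415  → 9.4354
row 1: Σ corner-gray over 8 cells = 4891  → 10.4527
row 2: Σ corner-gray over 8 cells = 3604  → 7.7022
Σ rows: total corner-gray = 12910  → 27.5903 mm³


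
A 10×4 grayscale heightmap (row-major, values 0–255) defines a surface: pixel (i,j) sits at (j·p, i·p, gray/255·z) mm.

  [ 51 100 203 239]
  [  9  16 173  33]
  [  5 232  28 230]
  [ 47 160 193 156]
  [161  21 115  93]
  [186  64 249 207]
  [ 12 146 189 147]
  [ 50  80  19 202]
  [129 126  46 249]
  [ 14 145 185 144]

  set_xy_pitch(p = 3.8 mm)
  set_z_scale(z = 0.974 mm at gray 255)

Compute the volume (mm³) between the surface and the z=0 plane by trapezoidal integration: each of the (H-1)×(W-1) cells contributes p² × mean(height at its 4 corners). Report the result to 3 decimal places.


height_mm = gray/255 × 0.974; cell vol = 3.8² × mean(4 corners)
unit = 3.8² × 0.974 / (4×255) = 0.0137888 mm³ per gray-sum
row 0: Σ corner-gray over 3 cells = 1316  → 18.1460
row 1: Σ corner-gray over 3 cells = 1175  → 16.2018
row 2: Σ corner-gray over 3 cells = 1664  → 22.9445
row 3: Σ corner-gray over 3 cells = 1435  → 19.7869
row 4: Σ corner-gray over 3 cells = 1545  → 21.3037
row 5: Σ corner-gray over 3 cells = 1848  → 25.4817
row 6: Σ corner-gray over 3 cells = 1279  → 17.6359
row 7: Σ corner-gray over 3 cells = 1172  → 16.1605
row 8: Σ corner-gray over 3 cells = 1540  → 21.2347
Σ rows: total corner-gray = 12974  → 178.8957 mm³

178.896
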